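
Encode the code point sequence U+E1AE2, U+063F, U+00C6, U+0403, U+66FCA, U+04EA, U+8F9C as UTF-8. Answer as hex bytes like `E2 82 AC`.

U+E1AE2: 4-byte form → F3 A1 AB A2.
U+063F: 2-byte form → D8 BF.
U+00C6: 2-byte form → C3 86.
U+0403: 2-byte form → D0 83.
U+66FCA: 4-byte form → F1 A6 BF 8A.
U+04EA: 2-byte form → D3 AA.
U+8F9C: 3-byte form → E8 BE 9C.
Concatenated (19 bytes): F3 A1 AB A2 D8 BF C3 86 D0 83 F1 A6 BF 8A D3 AA E8 BE 9C.

F3 A1 AB A2 D8 BF C3 86 D0 83 F1 A6 BF 8A D3 AA E8 BE 9C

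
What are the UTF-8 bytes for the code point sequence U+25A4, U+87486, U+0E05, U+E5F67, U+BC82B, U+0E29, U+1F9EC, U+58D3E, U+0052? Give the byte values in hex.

E2 96 A4 F2 87 92 86 E0 B8 85 F3 A5 BD A7 F2 BC A0 AB E0 B8 A9 F0 9F A7 AC F1 98 B4 BE 52

U+25A4: 3-byte form → E2 96 A4.
U+87486: 4-byte form → F2 87 92 86.
U+0E05: 3-byte form → E0 B8 85.
U+E5F67: 4-byte form → F3 A5 BD A7.
U+BC82B: 4-byte form → F2 BC A0 AB.
U+0E29: 3-byte form → E0 B8 A9.
U+1F9EC: 4-byte form → F0 9F A7 AC.
U+58D3E: 4-byte form → F1 98 B4 BE.
U+0052: 1-byte form → 52.
Concatenated (30 bytes): E2 96 A4 F2 87 92 86 E0 B8 85 F3 A5 BD A7 F2 BC A0 AB E0 B8 A9 F0 9F A7 AC F1 98 B4 BE 52.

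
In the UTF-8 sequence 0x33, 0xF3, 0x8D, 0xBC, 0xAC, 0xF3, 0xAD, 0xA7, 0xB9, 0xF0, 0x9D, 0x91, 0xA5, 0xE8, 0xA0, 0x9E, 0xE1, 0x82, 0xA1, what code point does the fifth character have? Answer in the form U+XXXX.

Offset 0: leading byte 0x33 = 00110011 → 1-byte char #1 = 33.
Offset 1: leading byte 0xF3 = 11110011 → 4-byte char #2 = F3 8D BC AC.
Offset 5: leading byte 0xF3 = 11110011 → 4-byte char #3 = F3 AD A7 B9.
Offset 9: leading byte 0xF0 = 11110000 → 4-byte char #4 = F0 9D 91 A5.
Offset 13: leading byte 0xE8 = 11101000 → 3-byte char #5 = E8 A0 9E.
Leading byte 0xE8 = 11101000 matches 1110xxxx → 3-byte sequence.
Byte 1: 0xE8 = 11101000, payload 1000 (4 bits).
Byte 2: 0xA0 = 10100000 (10xxxxxx ✓), payload 100000.
Byte 3: 0x9E = 10011110 (10xxxxxx ✓), payload 011110.
Concatenate: 1000100000011110 = 0x881E (16 bits → U+881E).

U+881E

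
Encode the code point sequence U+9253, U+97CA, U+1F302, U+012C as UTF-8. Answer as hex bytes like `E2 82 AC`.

E9 89 93 E9 9F 8A F0 9F 8C 82 C4 AC

U+9253: 3-byte form → E9 89 93.
U+97CA: 3-byte form → E9 9F 8A.
U+1F302: 4-byte form → F0 9F 8C 82.
U+012C: 2-byte form → C4 AC.
Concatenated (12 bytes): E9 89 93 E9 9F 8A F0 9F 8C 82 C4 AC.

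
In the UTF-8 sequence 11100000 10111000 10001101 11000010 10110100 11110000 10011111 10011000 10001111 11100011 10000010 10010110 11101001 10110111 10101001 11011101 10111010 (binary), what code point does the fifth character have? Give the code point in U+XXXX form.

Offset 0: leading byte 0xE0 = 11100000 → 3-byte char #1 = E0 B8 8D.
Offset 3: leading byte 0xC2 = 11000010 → 2-byte char #2 = C2 B4.
Offset 5: leading byte 0xF0 = 11110000 → 4-byte char #3 = F0 9F 98 8F.
Offset 9: leading byte 0xE3 = 11100011 → 3-byte char #4 = E3 82 96.
Offset 12: leading byte 0xE9 = 11101001 → 3-byte char #5 = E9 B7 A9.
Leading byte 0xE9 = 11101001 matches 1110xxxx → 3-byte sequence.
Byte 1: 0xE9 = 11101001, payload 1001 (4 bits).
Byte 2: 0xB7 = 10110111 (10xxxxxx ✓), payload 110111.
Byte 3: 0xA9 = 10101001 (10xxxxxx ✓), payload 101001.
Concatenate: 1001110111101001 = 0x9DE9 (16 bits → U+9DE9).

U+9DE9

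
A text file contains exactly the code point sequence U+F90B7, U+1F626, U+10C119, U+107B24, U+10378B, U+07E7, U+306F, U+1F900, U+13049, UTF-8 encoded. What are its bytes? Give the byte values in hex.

F3 B9 82 B7 F0 9F 98 A6 F4 8C 84 99 F4 87 AC A4 F4 83 9E 8B DF A7 E3 81 AF F0 9F A4 80 F0 93 81 89

U+F90B7: 4-byte form → F3 B9 82 B7.
U+1F626: 4-byte form → F0 9F 98 A6.
U+10C119: 4-byte form → F4 8C 84 99.
U+107B24: 4-byte form → F4 87 AC A4.
U+10378B: 4-byte form → F4 83 9E 8B.
U+07E7: 2-byte form → DF A7.
U+306F: 3-byte form → E3 81 AF.
U+1F900: 4-byte form → F0 9F A4 80.
U+13049: 4-byte form → F0 93 81 89.
Concatenated (33 bytes): F3 B9 82 B7 F0 9F 98 A6 F4 8C 84 99 F4 87 AC A4 F4 83 9E 8B DF A7 E3 81 AF F0 9F A4 80 F0 93 81 89.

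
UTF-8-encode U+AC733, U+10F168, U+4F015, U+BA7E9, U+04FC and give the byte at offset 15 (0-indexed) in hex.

0xA9

U+AC733 → 4-byte form F2 AC 9C B3 at offsets 0–3.
U+10F168 → 4-byte form F4 8F 85 A8 at offsets 4–7.
U+4F015 → 4-byte form F1 8F 80 95 at offsets 8–11.
U+BA7E9 → 4-byte form F2 BA 9F A9 at offsets 12–15.
Offset 15 falls in char 4's range; it's byte 4 of F2 BA 9F A9 = 0xA9.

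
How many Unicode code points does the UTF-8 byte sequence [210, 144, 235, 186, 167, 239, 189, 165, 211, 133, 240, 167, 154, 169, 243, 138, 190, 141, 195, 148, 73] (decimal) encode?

Byte at offset 0: 0xD2 = 11010010 → 2-byte char (#1). Advance 2.
Byte at offset 2: 0xEB = 11101011 → 3-byte char (#2). Advance 3.
Byte at offset 5: 0xEF = 11101111 → 3-byte char (#3). Advance 3.
Byte at offset 8: 0xD3 = 11010011 → 2-byte char (#4). Advance 2.
Byte at offset 10: 0xF0 = 11110000 → 4-byte char (#5). Advance 4.
Byte at offset 14: 0xF3 = 11110011 → 4-byte char (#6). Advance 4.
Byte at offset 18: 0xC3 = 11000011 → 2-byte char (#7). Advance 2.
Byte at offset 20: 0x49 = 01001001 → 1-byte char (#8). Advance 1.
Reached end at offset 21 after 8 code points.

8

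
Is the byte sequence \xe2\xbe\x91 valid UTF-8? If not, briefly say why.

valid

Leading byte 0xE2 = 11100010 → 3-byte form.
Continuation bytes 0xBE=10111110, 0x91=10010001 all match 10xxxxxx.
Decoded value 0x2F91 is ≥ 0x800 (shortest form) and not a surrogate.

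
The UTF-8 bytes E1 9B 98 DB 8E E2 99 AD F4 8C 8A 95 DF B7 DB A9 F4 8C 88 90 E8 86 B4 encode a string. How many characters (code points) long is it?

8

Byte at offset 0: 0xE1 = 11100001 → 3-byte char (#1). Advance 3.
Byte at offset 3: 0xDB = 11011011 → 2-byte char (#2). Advance 2.
Byte at offset 5: 0xE2 = 11100010 → 3-byte char (#3). Advance 3.
Byte at offset 8: 0xF4 = 11110100 → 4-byte char (#4). Advance 4.
Byte at offset 12: 0xDF = 11011111 → 2-byte char (#5). Advance 2.
Byte at offset 14: 0xDB = 11011011 → 2-byte char (#6). Advance 2.
Byte at offset 16: 0xF4 = 11110100 → 4-byte char (#7). Advance 4.
Byte at offset 20: 0xE8 = 11101000 → 3-byte char (#8). Advance 3.
Reached end at offset 23 after 8 code points.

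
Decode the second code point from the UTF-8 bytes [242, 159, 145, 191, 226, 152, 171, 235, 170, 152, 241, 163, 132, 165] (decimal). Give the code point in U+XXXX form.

Offset 0: leading byte 0xF2 = 11110010 → 4-byte char #1 = F2 9F 91 BF.
Offset 4: leading byte 0xE2 = 11100010 → 3-byte char #2 = E2 98 AB.
Leading byte 0xE2 = 11100010 matches 1110xxxx → 3-byte sequence.
Byte 1: 0xE2 = 11100010, payload 0010 (4 bits).
Byte 2: 0x98 = 10011000 (10xxxxxx ✓), payload 011000.
Byte 3: 0xAB = 10101011 (10xxxxxx ✓), payload 101011.
Concatenate: 0010011000101011 = 0x262B (16 bits → U+262B).

U+262B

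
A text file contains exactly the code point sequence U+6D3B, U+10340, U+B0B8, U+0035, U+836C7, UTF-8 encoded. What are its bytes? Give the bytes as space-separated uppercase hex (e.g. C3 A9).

E6 B4 BB F0 90 8D 80 EB 82 B8 35 F2 83 9B 87

U+6D3B: 3-byte form → E6 B4 BB.
U+10340: 4-byte form → F0 90 8D 80.
U+B0B8: 3-byte form → EB 82 B8.
U+0035: 1-byte form → 35.
U+836C7: 4-byte form → F2 83 9B 87.
Concatenated (15 bytes): E6 B4 BB F0 90 8D 80 EB 82 B8 35 F2 83 9B 87.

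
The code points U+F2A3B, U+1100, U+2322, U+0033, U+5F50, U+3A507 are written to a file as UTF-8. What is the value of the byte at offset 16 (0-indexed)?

0x94

U+F2A3B → 4-byte form F3 B2 A8 BB at offsets 0–3.
U+1100 → 3-byte form E1 84 80 at offsets 4–6.
U+2322 → 3-byte form E2 8C A2 at offsets 7–9.
U+0033 → 1-byte form 33 at offsets 10–10.
U+5F50 → 3-byte form E5 BD 90 at offsets 11–13.
U+3A507 → 4-byte form F0 BA 94 87 at offsets 14–17.
Offset 16 falls in char 6's range; it's byte 3 of F0 BA 94 87 = 0x94.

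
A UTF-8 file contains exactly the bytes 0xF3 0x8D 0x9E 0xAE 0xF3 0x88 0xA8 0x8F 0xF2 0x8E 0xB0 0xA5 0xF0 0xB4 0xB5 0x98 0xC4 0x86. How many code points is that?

5

Byte at offset 0: 0xF3 = 11110011 → 4-byte char (#1). Advance 4.
Byte at offset 4: 0xF3 = 11110011 → 4-byte char (#2). Advance 4.
Byte at offset 8: 0xF2 = 11110010 → 4-byte char (#3). Advance 4.
Byte at offset 12: 0xF0 = 11110000 → 4-byte char (#4). Advance 4.
Byte at offset 16: 0xC4 = 11000100 → 2-byte char (#5). Advance 2.
Reached end at offset 18 after 5 code points.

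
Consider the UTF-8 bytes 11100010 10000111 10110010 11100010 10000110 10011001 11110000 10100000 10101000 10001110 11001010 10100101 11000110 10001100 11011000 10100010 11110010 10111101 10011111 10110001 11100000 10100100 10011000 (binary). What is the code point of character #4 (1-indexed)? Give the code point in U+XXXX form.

U+02A5

Offset 0: leading byte 0xE2 = 11100010 → 3-byte char #1 = E2 87 B2.
Offset 3: leading byte 0xE2 = 11100010 → 3-byte char #2 = E2 86 99.
Offset 6: leading byte 0xF0 = 11110000 → 4-byte char #3 = F0 A0 A8 8E.
Offset 10: leading byte 0xCA = 11001010 → 2-byte char #4 = CA A5.
Leading byte 0xCA = 11001010 matches 110xxxxx → 2-byte sequence.
Byte 1: 0xCA = 11001010, payload 01010 (5 bits).
Byte 2: 0xA5 = 10100101 (10xxxxxx ✓), payload 100101.
Concatenate: 01010100101 = 0x2A5 (11 bits → U+02A5).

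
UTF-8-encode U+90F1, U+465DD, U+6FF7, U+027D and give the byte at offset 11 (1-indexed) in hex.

0xC9

1-indexed offset 11 is 0-indexed offset 10.
U+90F1 → 3-byte form E9 83 B1 at offsets 0–2.
U+465DD → 4-byte form F1 86 97 9D at offsets 3–6.
U+6FF7 → 3-byte form E6 BF B7 at offsets 7–9.
U+027D → 2-byte form C9 BD at offsets 10–11.
Offset 10 falls in char 4's range; it's byte 1 of C9 BD = 0xC9.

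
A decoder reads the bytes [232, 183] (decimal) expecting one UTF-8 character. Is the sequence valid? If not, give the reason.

Leading byte 0xE8 = 11101000 → 3-byte form, but only 2 bytes are present.

invalid (sequence truncated)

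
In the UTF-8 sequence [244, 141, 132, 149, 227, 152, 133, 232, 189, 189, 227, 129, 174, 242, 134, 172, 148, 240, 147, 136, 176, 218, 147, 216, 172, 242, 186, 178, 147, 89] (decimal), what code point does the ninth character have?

U+BAC93

Offset 0: leading byte 0xF4 = 11110100 → 4-byte char #1 = F4 8D 84 95.
Offset 4: leading byte 0xE3 = 11100011 → 3-byte char #2 = E3 98 85.
Offset 7: leading byte 0xE8 = 11101000 → 3-byte char #3 = E8 BD BD.
Offset 10: leading byte 0xE3 = 11100011 → 3-byte char #4 = E3 81 AE.
Offset 13: leading byte 0xF2 = 11110010 → 4-byte char #5 = F2 86 AC 94.
Offset 17: leading byte 0xF0 = 11110000 → 4-byte char #6 = F0 93 88 B0.
Offset 21: leading byte 0xDA = 11011010 → 2-byte char #7 = DA 93.
Offset 23: leading byte 0xD8 = 11011000 → 2-byte char #8 = D8 AC.
Offset 25: leading byte 0xF2 = 11110010 → 4-byte char #9 = F2 BA B2 93.
Leading byte 0xF2 = 11110010 matches 11110xxx → 4-byte sequence.
Byte 1: 0xF2 = 11110010, payload 010 (3 bits).
Byte 2: 0xBA = 10111010 (10xxxxxx ✓), payload 111010.
Byte 3: 0xB2 = 10110010 (10xxxxxx ✓), payload 110010.
Byte 4: 0x93 = 10010011 (10xxxxxx ✓), payload 010011.
Concatenate: 010111010110010010011 = 0xBAC93 (21 bits → U+BAC93).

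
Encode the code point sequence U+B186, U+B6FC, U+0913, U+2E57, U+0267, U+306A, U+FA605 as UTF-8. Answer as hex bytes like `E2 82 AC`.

U+B186: 3-byte form → EB 86 86.
U+B6FC: 3-byte form → EB 9B BC.
U+0913: 3-byte form → E0 A4 93.
U+2E57: 3-byte form → E2 B9 97.
U+0267: 2-byte form → C9 A7.
U+306A: 3-byte form → E3 81 AA.
U+FA605: 4-byte form → F3 BA 98 85.
Concatenated (21 bytes): EB 86 86 EB 9B BC E0 A4 93 E2 B9 97 C9 A7 E3 81 AA F3 BA 98 85.

EB 86 86 EB 9B BC E0 A4 93 E2 B9 97 C9 A7 E3 81 AA F3 BA 98 85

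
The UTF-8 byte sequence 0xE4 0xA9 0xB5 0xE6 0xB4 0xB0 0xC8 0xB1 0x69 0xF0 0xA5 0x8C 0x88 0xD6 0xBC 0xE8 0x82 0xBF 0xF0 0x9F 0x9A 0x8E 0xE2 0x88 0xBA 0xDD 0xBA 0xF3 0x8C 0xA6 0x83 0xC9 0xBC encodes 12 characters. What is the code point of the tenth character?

Offset 0: leading byte 0xE4 = 11100100 → 3-byte char #1 = E4 A9 B5.
Offset 3: leading byte 0xE6 = 11100110 → 3-byte char #2 = E6 B4 B0.
Offset 6: leading byte 0xC8 = 11001000 → 2-byte char #3 = C8 B1.
Offset 8: leading byte 0x69 = 01101001 → 1-byte char #4 = 69.
Offset 9: leading byte 0xF0 = 11110000 → 4-byte char #5 = F0 A5 8C 88.
Offset 13: leading byte 0xD6 = 11010110 → 2-byte char #6 = D6 BC.
Offset 15: leading byte 0xE8 = 11101000 → 3-byte char #7 = E8 82 BF.
Offset 18: leading byte 0xF0 = 11110000 → 4-byte char #8 = F0 9F 9A 8E.
Offset 22: leading byte 0xE2 = 11100010 → 3-byte char #9 = E2 88 BA.
Offset 25: leading byte 0xDD = 11011101 → 2-byte char #10 = DD BA.
Leading byte 0xDD = 11011101 matches 110xxxxx → 2-byte sequence.
Byte 1: 0xDD = 11011101, payload 11101 (5 bits).
Byte 2: 0xBA = 10111010 (10xxxxxx ✓), payload 111010.
Concatenate: 11101111010 = 0x77A (11 bits → U+077A).

U+077A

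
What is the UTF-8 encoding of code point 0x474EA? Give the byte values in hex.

U+474EA = 0x474EA = 292074 decimal. In range U+10000–U+10FFFF → 4-byte form: 11110xxx 10xxxxxx 10xxxxxx 10xxxxxx.
Binary (21 bits): 001000111010011101010.
Split 3+6+6+6: 001 | 000111 | 010011 | 101010.
Byte 1: 11110001 = 0xF1.
Byte 2: 10000111 = 0x87.
Byte 3: 10010011 = 0x93.
Byte 4: 10101010 = 0xAA.

F1 87 93 AA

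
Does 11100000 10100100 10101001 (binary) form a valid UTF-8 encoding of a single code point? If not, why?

valid

Leading byte 0xE0 = 11100000 → 3-byte form.
Continuation bytes 0xA4=10100100, 0xA9=10101001 all match 10xxxxxx.
Decoded value 0x929 is ≥ 0x800 (shortest form) and not a surrogate.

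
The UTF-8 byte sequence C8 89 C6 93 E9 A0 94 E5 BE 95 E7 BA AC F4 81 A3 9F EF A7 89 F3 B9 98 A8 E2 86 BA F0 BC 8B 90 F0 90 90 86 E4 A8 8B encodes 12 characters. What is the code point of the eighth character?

U+F9628

Offset 0: leading byte 0xC8 = 11001000 → 2-byte char #1 = C8 89.
Offset 2: leading byte 0xC6 = 11000110 → 2-byte char #2 = C6 93.
Offset 4: leading byte 0xE9 = 11101001 → 3-byte char #3 = E9 A0 94.
Offset 7: leading byte 0xE5 = 11100101 → 3-byte char #4 = E5 BE 95.
Offset 10: leading byte 0xE7 = 11100111 → 3-byte char #5 = E7 BA AC.
Offset 13: leading byte 0xF4 = 11110100 → 4-byte char #6 = F4 81 A3 9F.
Offset 17: leading byte 0xEF = 11101111 → 3-byte char #7 = EF A7 89.
Offset 20: leading byte 0xF3 = 11110011 → 4-byte char #8 = F3 B9 98 A8.
Leading byte 0xF3 = 11110011 matches 11110xxx → 4-byte sequence.
Byte 1: 0xF3 = 11110011, payload 011 (3 bits).
Byte 2: 0xB9 = 10111001 (10xxxxxx ✓), payload 111001.
Byte 3: 0x98 = 10011000 (10xxxxxx ✓), payload 011000.
Byte 4: 0xA8 = 10101000 (10xxxxxx ✓), payload 101000.
Concatenate: 011111001011000101000 = 0xF9628 (21 bits → U+F9628).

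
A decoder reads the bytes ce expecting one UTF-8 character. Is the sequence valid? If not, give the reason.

Leading byte 0xCE = 11001110 → 2-byte form, but only 1 byte is present.

invalid (sequence truncated)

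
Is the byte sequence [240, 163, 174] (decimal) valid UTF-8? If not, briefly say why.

invalid (sequence truncated)

Leading byte 0xF0 = 11110000 → 4-byte form, but only 3 bytes are present.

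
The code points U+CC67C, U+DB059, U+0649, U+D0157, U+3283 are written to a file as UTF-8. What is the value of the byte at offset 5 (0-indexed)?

U+CC67C → 4-byte form F3 8C 99 BC at offsets 0–3.
U+DB059 → 4-byte form F3 9B 81 99 at offsets 4–7.
Offset 5 falls in char 2's range; it's byte 2 of F3 9B 81 99 = 0x9B.

0x9B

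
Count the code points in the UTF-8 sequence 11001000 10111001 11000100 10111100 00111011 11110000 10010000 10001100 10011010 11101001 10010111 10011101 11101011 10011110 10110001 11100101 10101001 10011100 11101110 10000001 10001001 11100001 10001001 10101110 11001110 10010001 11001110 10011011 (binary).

11

Byte at offset 0: 0xC8 = 11001000 → 2-byte char (#1). Advance 2.
Byte at offset 2: 0xC4 = 11000100 → 2-byte char (#2). Advance 2.
Byte at offset 4: 0x3B = 00111011 → 1-byte char (#3). Advance 1.
Byte at offset 5: 0xF0 = 11110000 → 4-byte char (#4). Advance 4.
Byte at offset 9: 0xE9 = 11101001 → 3-byte char (#5). Advance 3.
Byte at offset 12: 0xEB = 11101011 → 3-byte char (#6). Advance 3.
Byte at offset 15: 0xE5 = 11100101 → 3-byte char (#7). Advance 3.
Byte at offset 18: 0xEE = 11101110 → 3-byte char (#8). Advance 3.
Byte at offset 21: 0xE1 = 11100001 → 3-byte char (#9). Advance 3.
Byte at offset 24: 0xCE = 11001110 → 2-byte char (#10). Advance 2.
Byte at offset 26: 0xCE = 11001110 → 2-byte char (#11). Advance 2.
Reached end at offset 28 after 11 code points.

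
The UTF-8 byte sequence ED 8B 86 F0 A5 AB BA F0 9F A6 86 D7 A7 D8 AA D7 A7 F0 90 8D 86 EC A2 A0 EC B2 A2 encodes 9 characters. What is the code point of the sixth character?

U+05E7

Offset 0: leading byte 0xED = 11101101 → 3-byte char #1 = ED 8B 86.
Offset 3: leading byte 0xF0 = 11110000 → 4-byte char #2 = F0 A5 AB BA.
Offset 7: leading byte 0xF0 = 11110000 → 4-byte char #3 = F0 9F A6 86.
Offset 11: leading byte 0xD7 = 11010111 → 2-byte char #4 = D7 A7.
Offset 13: leading byte 0xD8 = 11011000 → 2-byte char #5 = D8 AA.
Offset 15: leading byte 0xD7 = 11010111 → 2-byte char #6 = D7 A7.
Leading byte 0xD7 = 11010111 matches 110xxxxx → 2-byte sequence.
Byte 1: 0xD7 = 11010111, payload 10111 (5 bits).
Byte 2: 0xA7 = 10100111 (10xxxxxx ✓), payload 100111.
Concatenate: 10111100111 = 0x5E7 (11 bits → U+05E7).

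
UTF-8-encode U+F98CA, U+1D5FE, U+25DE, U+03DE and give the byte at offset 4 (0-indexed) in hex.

0xF0

U+F98CA → 4-byte form F3 B9 A3 8A at offsets 0–3.
U+1D5FE → 4-byte form F0 9D 97 BE at offsets 4–7.
Offset 4 falls in char 2's range; it's byte 1 of F0 9D 97 BE = 0xF0.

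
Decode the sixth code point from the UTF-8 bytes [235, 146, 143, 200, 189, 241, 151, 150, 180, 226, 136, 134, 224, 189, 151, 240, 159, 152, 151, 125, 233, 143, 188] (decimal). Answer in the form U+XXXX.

Offset 0: leading byte 0xEB = 11101011 → 3-byte char #1 = EB 92 8F.
Offset 3: leading byte 0xC8 = 11001000 → 2-byte char #2 = C8 BD.
Offset 5: leading byte 0xF1 = 11110001 → 4-byte char #3 = F1 97 96 B4.
Offset 9: leading byte 0xE2 = 11100010 → 3-byte char #4 = E2 88 86.
Offset 12: leading byte 0xE0 = 11100000 → 3-byte char #5 = E0 BD 97.
Offset 15: leading byte 0xF0 = 11110000 → 4-byte char #6 = F0 9F 98 97.
Leading byte 0xF0 = 11110000 matches 11110xxx → 4-byte sequence.
Byte 1: 0xF0 = 11110000, payload 000 (3 bits).
Byte 2: 0x9F = 10011111 (10xxxxxx ✓), payload 011111.
Byte 3: 0x98 = 10011000 (10xxxxxx ✓), payload 011000.
Byte 4: 0x97 = 10010111 (10xxxxxx ✓), payload 010111.
Concatenate: 000011111011000010111 = 0x1F617 (21 bits → U+1F617).

U+1F617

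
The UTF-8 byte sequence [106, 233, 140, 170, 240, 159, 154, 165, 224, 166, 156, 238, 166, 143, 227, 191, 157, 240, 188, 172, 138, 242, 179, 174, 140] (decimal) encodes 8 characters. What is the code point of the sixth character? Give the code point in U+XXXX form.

Offset 0: leading byte 0x6A = 01101010 → 1-byte char #1 = 6A.
Offset 1: leading byte 0xE9 = 11101001 → 3-byte char #2 = E9 8C AA.
Offset 4: leading byte 0xF0 = 11110000 → 4-byte char #3 = F0 9F 9A A5.
Offset 8: leading byte 0xE0 = 11100000 → 3-byte char #4 = E0 A6 9C.
Offset 11: leading byte 0xEE = 11101110 → 3-byte char #5 = EE A6 8F.
Offset 14: leading byte 0xE3 = 11100011 → 3-byte char #6 = E3 BF 9D.
Leading byte 0xE3 = 11100011 matches 1110xxxx → 3-byte sequence.
Byte 1: 0xE3 = 11100011, payload 0011 (4 bits).
Byte 2: 0xBF = 10111111 (10xxxxxx ✓), payload 111111.
Byte 3: 0x9D = 10011101 (10xxxxxx ✓), payload 011101.
Concatenate: 0011111111011101 = 0x3FDD (16 bits → U+3FDD).

U+3FDD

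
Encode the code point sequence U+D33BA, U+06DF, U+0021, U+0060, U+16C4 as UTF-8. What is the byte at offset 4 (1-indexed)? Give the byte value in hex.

0xBA

1-indexed offset 4 is 0-indexed offset 3.
U+D33BA → 4-byte form F3 93 8E BA at offsets 0–3.
Offset 3 falls in char 1's range; it's byte 4 of F3 93 8E BA = 0xBA.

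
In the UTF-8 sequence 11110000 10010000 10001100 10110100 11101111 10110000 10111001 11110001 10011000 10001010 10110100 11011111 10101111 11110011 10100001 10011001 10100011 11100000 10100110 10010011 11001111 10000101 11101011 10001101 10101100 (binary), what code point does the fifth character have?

U+E1663

Offset 0: leading byte 0xF0 = 11110000 → 4-byte char #1 = F0 90 8C B4.
Offset 4: leading byte 0xEF = 11101111 → 3-byte char #2 = EF B0 B9.
Offset 7: leading byte 0xF1 = 11110001 → 4-byte char #3 = F1 98 8A B4.
Offset 11: leading byte 0xDF = 11011111 → 2-byte char #4 = DF AF.
Offset 13: leading byte 0xF3 = 11110011 → 4-byte char #5 = F3 A1 99 A3.
Leading byte 0xF3 = 11110011 matches 11110xxx → 4-byte sequence.
Byte 1: 0xF3 = 11110011, payload 011 (3 bits).
Byte 2: 0xA1 = 10100001 (10xxxxxx ✓), payload 100001.
Byte 3: 0x99 = 10011001 (10xxxxxx ✓), payload 011001.
Byte 4: 0xA3 = 10100011 (10xxxxxx ✓), payload 100011.
Concatenate: 011100001011001100011 = 0xE1663 (21 bits → U+E1663).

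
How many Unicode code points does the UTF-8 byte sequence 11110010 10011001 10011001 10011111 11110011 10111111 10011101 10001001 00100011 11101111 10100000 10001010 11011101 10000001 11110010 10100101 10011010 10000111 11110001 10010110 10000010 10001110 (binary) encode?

Byte at offset 0: 0xF2 = 11110010 → 4-byte char (#1). Advance 4.
Byte at offset 4: 0xF3 = 11110011 → 4-byte char (#2). Advance 4.
Byte at offset 8: 0x23 = 00100011 → 1-byte char (#3). Advance 1.
Byte at offset 9: 0xEF = 11101111 → 3-byte char (#4). Advance 3.
Byte at offset 12: 0xDD = 11011101 → 2-byte char (#5). Advance 2.
Byte at offset 14: 0xF2 = 11110010 → 4-byte char (#6). Advance 4.
Byte at offset 18: 0xF1 = 11110001 → 4-byte char (#7). Advance 4.
Reached end at offset 22 after 7 code points.

7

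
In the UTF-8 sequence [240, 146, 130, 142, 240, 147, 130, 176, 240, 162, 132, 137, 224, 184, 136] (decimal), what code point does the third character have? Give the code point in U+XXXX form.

U+22109

Offset 0: leading byte 0xF0 = 11110000 → 4-byte char #1 = F0 92 82 8E.
Offset 4: leading byte 0xF0 = 11110000 → 4-byte char #2 = F0 93 82 B0.
Offset 8: leading byte 0xF0 = 11110000 → 4-byte char #3 = F0 A2 84 89.
Leading byte 0xF0 = 11110000 matches 11110xxx → 4-byte sequence.
Byte 1: 0xF0 = 11110000, payload 000 (3 bits).
Byte 2: 0xA2 = 10100010 (10xxxxxx ✓), payload 100010.
Byte 3: 0x84 = 10000100 (10xxxxxx ✓), payload 000100.
Byte 4: 0x89 = 10001001 (10xxxxxx ✓), payload 001001.
Concatenate: 000100010000100001001 = 0x22109 (21 bits → U+22109).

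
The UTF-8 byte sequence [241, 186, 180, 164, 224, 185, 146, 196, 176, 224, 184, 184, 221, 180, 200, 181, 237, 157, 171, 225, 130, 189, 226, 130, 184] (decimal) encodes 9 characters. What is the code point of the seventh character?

U+D76B

Offset 0: leading byte 0xF1 = 11110001 → 4-byte char #1 = F1 BA B4 A4.
Offset 4: leading byte 0xE0 = 11100000 → 3-byte char #2 = E0 B9 92.
Offset 7: leading byte 0xC4 = 11000100 → 2-byte char #3 = C4 B0.
Offset 9: leading byte 0xE0 = 11100000 → 3-byte char #4 = E0 B8 B8.
Offset 12: leading byte 0xDD = 11011101 → 2-byte char #5 = DD B4.
Offset 14: leading byte 0xC8 = 11001000 → 2-byte char #6 = C8 B5.
Offset 16: leading byte 0xED = 11101101 → 3-byte char #7 = ED 9D AB.
Leading byte 0xED = 11101101 matches 1110xxxx → 3-byte sequence.
Byte 1: 0xED = 11101101, payload 1101 (4 bits).
Byte 2: 0x9D = 10011101 (10xxxxxx ✓), payload 011101.
Byte 3: 0xAB = 10101011 (10xxxxxx ✓), payload 101011.
Concatenate: 1101011101101011 = 0xD76B (16 bits → U+D76B).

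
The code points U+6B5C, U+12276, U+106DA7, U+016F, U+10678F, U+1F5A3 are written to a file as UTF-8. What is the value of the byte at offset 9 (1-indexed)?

0x86

1-indexed offset 9 is 0-indexed offset 8.
U+6B5C → 3-byte form E6 AD 9C at offsets 0–2.
U+12276 → 4-byte form F0 92 89 B6 at offsets 3–6.
U+106DA7 → 4-byte form F4 86 B6 A7 at offsets 7–10.
Offset 8 falls in char 3's range; it's byte 2 of F4 86 B6 A7 = 0x86.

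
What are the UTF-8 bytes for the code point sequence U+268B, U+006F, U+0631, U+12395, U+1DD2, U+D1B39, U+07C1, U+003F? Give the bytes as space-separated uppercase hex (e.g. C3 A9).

E2 9A 8B 6F D8 B1 F0 92 8E 95 E1 B7 92 F3 91 AC B9 DF 81 3F

U+268B: 3-byte form → E2 9A 8B.
U+006F: 1-byte form → 6F.
U+0631: 2-byte form → D8 B1.
U+12395: 4-byte form → F0 92 8E 95.
U+1DD2: 3-byte form → E1 B7 92.
U+D1B39: 4-byte form → F3 91 AC B9.
U+07C1: 2-byte form → DF 81.
U+003F: 1-byte form → 3F.
Concatenated (20 bytes): E2 9A 8B 6F D8 B1 F0 92 8E 95 E1 B7 92 F3 91 AC B9 DF 81 3F.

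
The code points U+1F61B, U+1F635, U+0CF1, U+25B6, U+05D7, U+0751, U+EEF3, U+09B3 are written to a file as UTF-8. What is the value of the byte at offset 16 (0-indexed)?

0xDD

U+1F61B → 4-byte form F0 9F 98 9B at offsets 0–3.
U+1F635 → 4-byte form F0 9F 98 B5 at offsets 4–7.
U+0CF1 → 3-byte form E0 B3 B1 at offsets 8–10.
U+25B6 → 3-byte form E2 96 B6 at offsets 11–13.
U+05D7 → 2-byte form D7 97 at offsets 14–15.
U+0751 → 2-byte form DD 91 at offsets 16–17.
Offset 16 falls in char 6's range; it's byte 1 of DD 91 = 0xDD.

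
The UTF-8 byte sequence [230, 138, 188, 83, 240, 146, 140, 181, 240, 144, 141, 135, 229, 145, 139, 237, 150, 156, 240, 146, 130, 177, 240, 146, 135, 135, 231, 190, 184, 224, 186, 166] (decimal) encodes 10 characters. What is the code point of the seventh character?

U+120B1

Offset 0: leading byte 0xE6 = 11100110 → 3-byte char #1 = E6 8A BC.
Offset 3: leading byte 0x53 = 01010011 → 1-byte char #2 = 53.
Offset 4: leading byte 0xF0 = 11110000 → 4-byte char #3 = F0 92 8C B5.
Offset 8: leading byte 0xF0 = 11110000 → 4-byte char #4 = F0 90 8D 87.
Offset 12: leading byte 0xE5 = 11100101 → 3-byte char #5 = E5 91 8B.
Offset 15: leading byte 0xED = 11101101 → 3-byte char #6 = ED 96 9C.
Offset 18: leading byte 0xF0 = 11110000 → 4-byte char #7 = F0 92 82 B1.
Leading byte 0xF0 = 11110000 matches 11110xxx → 4-byte sequence.
Byte 1: 0xF0 = 11110000, payload 000 (3 bits).
Byte 2: 0x92 = 10010010 (10xxxxxx ✓), payload 010010.
Byte 3: 0x82 = 10000010 (10xxxxxx ✓), payload 000010.
Byte 4: 0xB1 = 10110001 (10xxxxxx ✓), payload 110001.
Concatenate: 000010010000010110001 = 0x120B1 (21 bits → U+120B1).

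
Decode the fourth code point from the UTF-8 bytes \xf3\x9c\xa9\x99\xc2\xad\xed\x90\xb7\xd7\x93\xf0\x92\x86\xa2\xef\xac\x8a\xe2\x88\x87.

Offset 0: leading byte 0xF3 = 11110011 → 4-byte char #1 = F3 9C A9 99.
Offset 4: leading byte 0xC2 = 11000010 → 2-byte char #2 = C2 AD.
Offset 6: leading byte 0xED = 11101101 → 3-byte char #3 = ED 90 B7.
Offset 9: leading byte 0xD7 = 11010111 → 2-byte char #4 = D7 93.
Leading byte 0xD7 = 11010111 matches 110xxxxx → 2-byte sequence.
Byte 1: 0xD7 = 11010111, payload 10111 (5 bits).
Byte 2: 0x93 = 10010011 (10xxxxxx ✓), payload 010011.
Concatenate: 10111010011 = 0x5D3 (11 bits → U+05D3).

U+05D3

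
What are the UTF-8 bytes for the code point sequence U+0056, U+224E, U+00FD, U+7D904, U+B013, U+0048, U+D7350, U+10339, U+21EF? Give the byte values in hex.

U+0056: 1-byte form → 56.
U+224E: 3-byte form → E2 89 8E.
U+00FD: 2-byte form → C3 BD.
U+7D904: 4-byte form → F1 BD A4 84.
U+B013: 3-byte form → EB 80 93.
U+0048: 1-byte form → 48.
U+D7350: 4-byte form → F3 97 8D 90.
U+10339: 4-byte form → F0 90 8C B9.
U+21EF: 3-byte form → E2 87 AF.
Concatenated (25 bytes): 56 E2 89 8E C3 BD F1 BD A4 84 EB 80 93 48 F3 97 8D 90 F0 90 8C B9 E2 87 AF.

56 E2 89 8E C3 BD F1 BD A4 84 EB 80 93 48 F3 97 8D 90 F0 90 8C B9 E2 87 AF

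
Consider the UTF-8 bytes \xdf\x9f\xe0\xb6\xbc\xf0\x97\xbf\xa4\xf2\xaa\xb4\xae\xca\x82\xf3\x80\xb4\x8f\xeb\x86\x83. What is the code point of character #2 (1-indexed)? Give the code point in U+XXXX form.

Offset 0: leading byte 0xDF = 11011111 → 2-byte char #1 = DF 9F.
Offset 2: leading byte 0xE0 = 11100000 → 3-byte char #2 = E0 B6 BC.
Leading byte 0xE0 = 11100000 matches 1110xxxx → 3-byte sequence.
Byte 1: 0xE0 = 11100000, payload 0000 (4 bits).
Byte 2: 0xB6 = 10110110 (10xxxxxx ✓), payload 110110.
Byte 3: 0xBC = 10111100 (10xxxxxx ✓), payload 111100.
Concatenate: 0000110110111100 = 0xDBC (16 bits → U+0DBC).

U+0DBC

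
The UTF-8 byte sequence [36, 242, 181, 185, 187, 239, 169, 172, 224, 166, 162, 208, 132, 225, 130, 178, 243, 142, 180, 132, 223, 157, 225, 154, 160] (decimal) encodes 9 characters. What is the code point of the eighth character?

U+07DD

Offset 0: leading byte 0x24 = 00100100 → 1-byte char #1 = 24.
Offset 1: leading byte 0xF2 = 11110010 → 4-byte char #2 = F2 B5 B9 BB.
Offset 5: leading byte 0xEF = 11101111 → 3-byte char #3 = EF A9 AC.
Offset 8: leading byte 0xE0 = 11100000 → 3-byte char #4 = E0 A6 A2.
Offset 11: leading byte 0xD0 = 11010000 → 2-byte char #5 = D0 84.
Offset 13: leading byte 0xE1 = 11100001 → 3-byte char #6 = E1 82 B2.
Offset 16: leading byte 0xF3 = 11110011 → 4-byte char #7 = F3 8E B4 84.
Offset 20: leading byte 0xDF = 11011111 → 2-byte char #8 = DF 9D.
Leading byte 0xDF = 11011111 matches 110xxxxx → 2-byte sequence.
Byte 1: 0xDF = 11011111, payload 11111 (5 bits).
Byte 2: 0x9D = 10011101 (10xxxxxx ✓), payload 011101.
Concatenate: 11111011101 = 0x7DD (11 bits → U+07DD).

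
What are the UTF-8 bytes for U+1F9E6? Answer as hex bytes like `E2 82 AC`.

F0 9F A7 A6

U+1F9E6 = 0x1F9E6 = 129510 decimal. In range U+10000–U+10FFFF → 4-byte form: 11110xxx 10xxxxxx 10xxxxxx 10xxxxxx.
Binary (21 bits): 000011111100111100110.
Split 3+6+6+6: 000 | 011111 | 100111 | 100110.
Byte 1: 11110000 = 0xF0.
Byte 2: 10011111 = 0x9F.
Byte 3: 10100111 = 0xA7.
Byte 4: 10100110 = 0xA6.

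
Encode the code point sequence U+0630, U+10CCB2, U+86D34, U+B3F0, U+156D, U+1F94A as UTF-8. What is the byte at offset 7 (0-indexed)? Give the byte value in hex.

0x86

U+0630 → 2-byte form D8 B0 at offsets 0–1.
U+10CCB2 → 4-byte form F4 8C B2 B2 at offsets 2–5.
U+86D34 → 4-byte form F2 86 B4 B4 at offsets 6–9.
Offset 7 falls in char 3's range; it's byte 2 of F2 86 B4 B4 = 0x86.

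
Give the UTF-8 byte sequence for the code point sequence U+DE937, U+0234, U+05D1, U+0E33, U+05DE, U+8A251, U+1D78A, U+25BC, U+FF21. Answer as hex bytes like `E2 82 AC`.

F3 9E A4 B7 C8 B4 D7 91 E0 B8 B3 D7 9E F2 8A 89 91 F0 9D 9E 8A E2 96 BC EF BC A1

U+DE937: 4-byte form → F3 9E A4 B7.
U+0234: 2-byte form → C8 B4.
U+05D1: 2-byte form → D7 91.
U+0E33: 3-byte form → E0 B8 B3.
U+05DE: 2-byte form → D7 9E.
U+8A251: 4-byte form → F2 8A 89 91.
U+1D78A: 4-byte form → F0 9D 9E 8A.
U+25BC: 3-byte form → E2 96 BC.
U+FF21: 3-byte form → EF BC A1.
Concatenated (27 bytes): F3 9E A4 B7 C8 B4 D7 91 E0 B8 B3 D7 9E F2 8A 89 91 F0 9D 9E 8A E2 96 BC EF BC A1.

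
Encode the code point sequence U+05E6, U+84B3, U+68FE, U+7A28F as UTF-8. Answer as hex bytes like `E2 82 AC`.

D7 A6 E8 92 B3 E6 A3 BE F1 BA 8A 8F

U+05E6: 2-byte form → D7 A6.
U+84B3: 3-byte form → E8 92 B3.
U+68FE: 3-byte form → E6 A3 BE.
U+7A28F: 4-byte form → F1 BA 8A 8F.
Concatenated (12 bytes): D7 A6 E8 92 B3 E6 A3 BE F1 BA 8A 8F.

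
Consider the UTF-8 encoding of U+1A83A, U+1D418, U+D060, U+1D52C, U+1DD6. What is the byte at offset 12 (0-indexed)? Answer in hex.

0x9D

U+1A83A → 4-byte form F0 9A A0 BA at offsets 0–3.
U+1D418 → 4-byte form F0 9D 90 98 at offsets 4–7.
U+D060 → 3-byte form ED 81 A0 at offsets 8–10.
U+1D52C → 4-byte form F0 9D 94 AC at offsets 11–14.
Offset 12 falls in char 4's range; it's byte 2 of F0 9D 94 AC = 0x9D.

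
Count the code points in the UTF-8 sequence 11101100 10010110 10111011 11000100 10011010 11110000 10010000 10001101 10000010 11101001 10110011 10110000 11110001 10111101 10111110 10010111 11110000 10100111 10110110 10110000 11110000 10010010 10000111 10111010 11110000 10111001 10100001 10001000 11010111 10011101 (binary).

Byte at offset 0: 0xEC = 11101100 → 3-byte char (#1). Advance 3.
Byte at offset 3: 0xC4 = 11000100 → 2-byte char (#2). Advance 2.
Byte at offset 5: 0xF0 = 11110000 → 4-byte char (#3). Advance 4.
Byte at offset 9: 0xE9 = 11101001 → 3-byte char (#4). Advance 3.
Byte at offset 12: 0xF1 = 11110001 → 4-byte char (#5). Advance 4.
Byte at offset 16: 0xF0 = 11110000 → 4-byte char (#6). Advance 4.
Byte at offset 20: 0xF0 = 11110000 → 4-byte char (#7). Advance 4.
Byte at offset 24: 0xF0 = 11110000 → 4-byte char (#8). Advance 4.
Byte at offset 28: 0xD7 = 11010111 → 2-byte char (#9). Advance 2.
Reached end at offset 30 after 9 code points.

9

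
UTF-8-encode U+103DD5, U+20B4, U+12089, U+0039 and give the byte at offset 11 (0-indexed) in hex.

U+103DD5 → 4-byte form F4 83 B7 95 at offsets 0–3.
U+20B4 → 3-byte form E2 82 B4 at offsets 4–6.
U+12089 → 4-byte form F0 92 82 89 at offsets 7–10.
U+0039 → 1-byte form 39 at offsets 11–11.
Offset 11 falls in char 4's range; it's byte 1 of 39 = 0x39.

0x39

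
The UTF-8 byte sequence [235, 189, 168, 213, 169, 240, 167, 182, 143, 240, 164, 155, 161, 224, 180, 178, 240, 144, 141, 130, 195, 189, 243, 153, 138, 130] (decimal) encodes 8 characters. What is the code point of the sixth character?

U+10342

Offset 0: leading byte 0xEB = 11101011 → 3-byte char #1 = EB BD A8.
Offset 3: leading byte 0xD5 = 11010101 → 2-byte char #2 = D5 A9.
Offset 5: leading byte 0xF0 = 11110000 → 4-byte char #3 = F0 A7 B6 8F.
Offset 9: leading byte 0xF0 = 11110000 → 4-byte char #4 = F0 A4 9B A1.
Offset 13: leading byte 0xE0 = 11100000 → 3-byte char #5 = E0 B4 B2.
Offset 16: leading byte 0xF0 = 11110000 → 4-byte char #6 = F0 90 8D 82.
Leading byte 0xF0 = 11110000 matches 11110xxx → 4-byte sequence.
Byte 1: 0xF0 = 11110000, payload 000 (3 bits).
Byte 2: 0x90 = 10010000 (10xxxxxx ✓), payload 010000.
Byte 3: 0x8D = 10001101 (10xxxxxx ✓), payload 001101.
Byte 4: 0x82 = 10000010 (10xxxxxx ✓), payload 000010.
Concatenate: 000010000001101000010 = 0x10342 (21 bits → U+10342).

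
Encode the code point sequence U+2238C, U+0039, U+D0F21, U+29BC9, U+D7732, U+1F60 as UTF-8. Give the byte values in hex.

U+2238C: 4-byte form → F0 A2 8E 8C.
U+0039: 1-byte form → 39.
U+D0F21: 4-byte form → F3 90 BC A1.
U+29BC9: 4-byte form → F0 A9 AF 89.
U+D7732: 4-byte form → F3 97 9C B2.
U+1F60: 3-byte form → E1 BD A0.
Concatenated (20 bytes): F0 A2 8E 8C 39 F3 90 BC A1 F0 A9 AF 89 F3 97 9C B2 E1 BD A0.

F0 A2 8E 8C 39 F3 90 BC A1 F0 A9 AF 89 F3 97 9C B2 E1 BD A0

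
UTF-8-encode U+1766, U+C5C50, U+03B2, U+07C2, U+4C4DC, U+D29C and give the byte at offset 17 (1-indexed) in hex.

1-indexed offset 17 is 0-indexed offset 16.
U+1766 → 3-byte form E1 9D A6 at offsets 0–2.
U+C5C50 → 4-byte form F3 85 B1 90 at offsets 3–6.
U+03B2 → 2-byte form CE B2 at offsets 7–8.
U+07C2 → 2-byte form DF 82 at offsets 9–10.
U+4C4DC → 4-byte form F1 8C 93 9C at offsets 11–14.
U+D29C → 3-byte form ED 8A 9C at offsets 15–17.
Offset 16 falls in char 6's range; it's byte 2 of ED 8A 9C = 0x8A.

0x8A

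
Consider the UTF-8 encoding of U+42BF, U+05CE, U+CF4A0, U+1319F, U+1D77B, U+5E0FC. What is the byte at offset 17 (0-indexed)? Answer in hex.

U+42BF → 3-byte form E4 8A BF at offsets 0–2.
U+05CE → 2-byte form D7 8E at offsets 3–4.
U+CF4A0 → 4-byte form F3 8F 92 A0 at offsets 5–8.
U+1319F → 4-byte form F0 93 86 9F at offsets 9–12.
U+1D77B → 4-byte form F0 9D 9D BB at offsets 13–16.
U+5E0FC → 4-byte form F1 9E 83 BC at offsets 17–20.
Offset 17 falls in char 6's range; it's byte 1 of F1 9E 83 BC = 0xF1.

0xF1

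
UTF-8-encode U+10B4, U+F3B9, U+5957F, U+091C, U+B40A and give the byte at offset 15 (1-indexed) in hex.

0x90

1-indexed offset 15 is 0-indexed offset 14.
U+10B4 → 3-byte form E1 82 B4 at offsets 0–2.
U+F3B9 → 3-byte form EF 8E B9 at offsets 3–5.
U+5957F → 4-byte form F1 99 95 BF at offsets 6–9.
U+091C → 3-byte form E0 A4 9C at offsets 10–12.
U+B40A → 3-byte form EB 90 8A at offsets 13–15.
Offset 14 falls in char 5's range; it's byte 2 of EB 90 8A = 0x90.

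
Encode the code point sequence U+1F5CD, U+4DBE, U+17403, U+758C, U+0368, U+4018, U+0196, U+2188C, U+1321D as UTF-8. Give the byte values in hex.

U+1F5CD: 4-byte form → F0 9F 97 8D.
U+4DBE: 3-byte form → E4 B6 BE.
U+17403: 4-byte form → F0 97 90 83.
U+758C: 3-byte form → E7 96 8C.
U+0368: 2-byte form → CD A8.
U+4018: 3-byte form → E4 80 98.
U+0196: 2-byte form → C6 96.
U+2188C: 4-byte form → F0 A1 A2 8C.
U+1321D: 4-byte form → F0 93 88 9D.
Concatenated (29 bytes): F0 9F 97 8D E4 B6 BE F0 97 90 83 E7 96 8C CD A8 E4 80 98 C6 96 F0 A1 A2 8C F0 93 88 9D.

F0 9F 97 8D E4 B6 BE F0 97 90 83 E7 96 8C CD A8 E4 80 98 C6 96 F0 A1 A2 8C F0 93 88 9D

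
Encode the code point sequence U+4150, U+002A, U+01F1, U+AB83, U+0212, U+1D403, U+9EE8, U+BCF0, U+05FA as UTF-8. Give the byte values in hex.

U+4150: 3-byte form → E4 85 90.
U+002A: 1-byte form → 2A.
U+01F1: 2-byte form → C7 B1.
U+AB83: 3-byte form → EA AE 83.
U+0212: 2-byte form → C8 92.
U+1D403: 4-byte form → F0 9D 90 83.
U+9EE8: 3-byte form → E9 BB A8.
U+BCF0: 3-byte form → EB B3 B0.
U+05FA: 2-byte form → D7 BA.
Concatenated (23 bytes): E4 85 90 2A C7 B1 EA AE 83 C8 92 F0 9D 90 83 E9 BB A8 EB B3 B0 D7 BA.

E4 85 90 2A C7 B1 EA AE 83 C8 92 F0 9D 90 83 E9 BB A8 EB B3 B0 D7 BA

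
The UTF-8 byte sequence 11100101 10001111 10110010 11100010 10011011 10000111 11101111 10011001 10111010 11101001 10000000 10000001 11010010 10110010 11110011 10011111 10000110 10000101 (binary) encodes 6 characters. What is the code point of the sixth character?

U+DF185

Offset 0: leading byte 0xE5 = 11100101 → 3-byte char #1 = E5 8F B2.
Offset 3: leading byte 0xE2 = 11100010 → 3-byte char #2 = E2 9B 87.
Offset 6: leading byte 0xEF = 11101111 → 3-byte char #3 = EF 99 BA.
Offset 9: leading byte 0xE9 = 11101001 → 3-byte char #4 = E9 80 81.
Offset 12: leading byte 0xD2 = 11010010 → 2-byte char #5 = D2 B2.
Offset 14: leading byte 0xF3 = 11110011 → 4-byte char #6 = F3 9F 86 85.
Leading byte 0xF3 = 11110011 matches 11110xxx → 4-byte sequence.
Byte 1: 0xF3 = 11110011, payload 011 (3 bits).
Byte 2: 0x9F = 10011111 (10xxxxxx ✓), payload 011111.
Byte 3: 0x86 = 10000110 (10xxxxxx ✓), payload 000110.
Byte 4: 0x85 = 10000101 (10xxxxxx ✓), payload 000101.
Concatenate: 011011111000110000101 = 0xDF185 (21 bits → U+DF185).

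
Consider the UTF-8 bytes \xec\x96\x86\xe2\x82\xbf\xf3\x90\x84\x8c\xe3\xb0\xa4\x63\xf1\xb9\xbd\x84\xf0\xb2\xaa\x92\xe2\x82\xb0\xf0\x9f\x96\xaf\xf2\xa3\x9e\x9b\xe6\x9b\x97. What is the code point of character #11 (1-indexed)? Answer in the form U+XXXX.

U+66D7

Offset 0: leading byte 0xEC = 11101100 → 3-byte char #1 = EC 96 86.
Offset 3: leading byte 0xE2 = 11100010 → 3-byte char #2 = E2 82 BF.
Offset 6: leading byte 0xF3 = 11110011 → 4-byte char #3 = F3 90 84 8C.
Offset 10: leading byte 0xE3 = 11100011 → 3-byte char #4 = E3 B0 A4.
Offset 13: leading byte 0x63 = 01100011 → 1-byte char #5 = 63.
Offset 14: leading byte 0xF1 = 11110001 → 4-byte char #6 = F1 B9 BD 84.
Offset 18: leading byte 0xF0 = 11110000 → 4-byte char #7 = F0 B2 AA 92.
Offset 22: leading byte 0xE2 = 11100010 → 3-byte char #8 = E2 82 B0.
Offset 25: leading byte 0xF0 = 11110000 → 4-byte char #9 = F0 9F 96 AF.
Offset 29: leading byte 0xF2 = 11110010 → 4-byte char #10 = F2 A3 9E 9B.
Offset 33: leading byte 0xE6 = 11100110 → 3-byte char #11 = E6 9B 97.
Leading byte 0xE6 = 11100110 matches 1110xxxx → 3-byte sequence.
Byte 1: 0xE6 = 11100110, payload 0110 (4 bits).
Byte 2: 0x9B = 10011011 (10xxxxxx ✓), payload 011011.
Byte 3: 0x97 = 10010111 (10xxxxxx ✓), payload 010111.
Concatenate: 0110011011010111 = 0x66D7 (16 bits → U+66D7).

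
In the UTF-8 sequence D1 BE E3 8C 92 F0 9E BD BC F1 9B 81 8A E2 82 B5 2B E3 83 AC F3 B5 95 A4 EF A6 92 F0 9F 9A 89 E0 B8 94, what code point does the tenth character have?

U+1F689

Offset 0: leading byte 0xD1 = 11010001 → 2-byte char #1 = D1 BE.
Offset 2: leading byte 0xE3 = 11100011 → 3-byte char #2 = E3 8C 92.
Offset 5: leading byte 0xF0 = 11110000 → 4-byte char #3 = F0 9E BD BC.
Offset 9: leading byte 0xF1 = 11110001 → 4-byte char #4 = F1 9B 81 8A.
Offset 13: leading byte 0xE2 = 11100010 → 3-byte char #5 = E2 82 B5.
Offset 16: leading byte 0x2B = 00101011 → 1-byte char #6 = 2B.
Offset 17: leading byte 0xE3 = 11100011 → 3-byte char #7 = E3 83 AC.
Offset 20: leading byte 0xF3 = 11110011 → 4-byte char #8 = F3 B5 95 A4.
Offset 24: leading byte 0xEF = 11101111 → 3-byte char #9 = EF A6 92.
Offset 27: leading byte 0xF0 = 11110000 → 4-byte char #10 = F0 9F 9A 89.
Leading byte 0xF0 = 11110000 matches 11110xxx → 4-byte sequence.
Byte 1: 0xF0 = 11110000, payload 000 (3 bits).
Byte 2: 0x9F = 10011111 (10xxxxxx ✓), payload 011111.
Byte 3: 0x9A = 10011010 (10xxxxxx ✓), payload 011010.
Byte 4: 0x89 = 10001001 (10xxxxxx ✓), payload 001001.
Concatenate: 000011111011010001001 = 0x1F689 (21 bits → U+1F689).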